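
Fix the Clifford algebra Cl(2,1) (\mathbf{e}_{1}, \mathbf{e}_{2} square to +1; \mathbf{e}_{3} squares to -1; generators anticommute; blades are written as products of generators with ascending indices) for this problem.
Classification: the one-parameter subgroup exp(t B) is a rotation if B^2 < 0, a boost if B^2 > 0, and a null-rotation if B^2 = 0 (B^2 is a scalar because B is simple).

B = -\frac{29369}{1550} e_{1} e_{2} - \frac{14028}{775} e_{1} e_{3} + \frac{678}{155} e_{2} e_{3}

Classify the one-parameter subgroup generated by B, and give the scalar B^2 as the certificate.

B^2 term by term: the squares give (-\frac{29369}{1550})^2*(e_{1} e_{2})^2 + (-\frac{14028}{775})^2*(e_{1} e_{3})^2 + (\frac{678}{155})^2*(e_{2} e_{3})^2 = \frac{862538161}{2402500}*(-1) + \frac{196784784}{600625}*(+1) + \frac{459684}{24025}*(+1) = -\frac{49}{4} (each basis 2-blade squares to minus the product of its generators' squares); cross terms between blades sharing an index anticommute and cancel. So B^2 = -\frac{49}{4}.
Answer: rotation, certificate B^2 = -\frac{49}{4}. Because -\frac{49}{4} is invariant under every versor sandwich, the classification follows from its sign alone.


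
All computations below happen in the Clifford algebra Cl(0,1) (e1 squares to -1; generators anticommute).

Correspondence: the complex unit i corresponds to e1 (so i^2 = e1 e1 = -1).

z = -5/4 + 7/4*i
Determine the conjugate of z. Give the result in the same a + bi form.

In blades: z = -5/4 + 7/4*e1.
Conjugation here is Clifford conjugation: the scalar is fixed and the grade-1 and grade-2 blades all flip sign, giving -5/4 - 7/4*e1; translating back:
Answer: -5/4 - 7/4*i


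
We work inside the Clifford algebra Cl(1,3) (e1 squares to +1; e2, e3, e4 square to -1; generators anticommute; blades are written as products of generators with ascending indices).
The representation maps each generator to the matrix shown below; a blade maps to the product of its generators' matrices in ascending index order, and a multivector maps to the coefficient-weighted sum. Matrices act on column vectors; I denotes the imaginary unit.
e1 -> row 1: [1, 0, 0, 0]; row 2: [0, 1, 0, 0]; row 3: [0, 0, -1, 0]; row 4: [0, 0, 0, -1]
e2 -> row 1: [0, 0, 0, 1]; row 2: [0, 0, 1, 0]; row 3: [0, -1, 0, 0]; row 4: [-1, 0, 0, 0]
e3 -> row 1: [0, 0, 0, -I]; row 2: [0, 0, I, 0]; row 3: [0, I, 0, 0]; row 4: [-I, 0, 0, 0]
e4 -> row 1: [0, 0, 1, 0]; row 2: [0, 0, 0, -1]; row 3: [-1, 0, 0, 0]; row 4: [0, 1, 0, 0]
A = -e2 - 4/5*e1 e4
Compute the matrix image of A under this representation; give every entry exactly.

Bivector images (products of the table entries): rho(e1 e4) = rho(e1)rho(e4) = row 1: [0, 0, 1, 0]; row 2: [0, 0, 0, -1]; row 3: [1, 0, 0, 0]; row 4: [0, -1, 0, 0].
M = (-1)*rho(e2) + (-4/5)*rho(e1 e4), summed entrywise:
Answer: row 1: [0, 0, -4/5, -1]; row 2: [0, 0, -1, 4/5]; row 3: [-4/5, 1, 0, 0]; row 4: [1, 4/5, 0, 0]


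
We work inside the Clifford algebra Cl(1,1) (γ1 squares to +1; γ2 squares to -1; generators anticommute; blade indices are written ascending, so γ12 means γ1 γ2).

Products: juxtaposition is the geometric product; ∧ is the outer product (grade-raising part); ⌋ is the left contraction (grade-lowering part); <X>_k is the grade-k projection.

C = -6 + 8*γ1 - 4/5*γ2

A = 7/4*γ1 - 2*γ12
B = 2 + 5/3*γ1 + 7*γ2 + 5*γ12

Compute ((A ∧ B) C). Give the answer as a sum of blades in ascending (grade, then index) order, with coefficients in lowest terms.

step 1: 7/2*γ1 + 33/4*γ12
step 2: 28 - 72/5*γ1 - 66*γ2 - 523/10*γ12
Answer: 28 - 72/5*γ1 - 66*γ2 - 523/10*γ12


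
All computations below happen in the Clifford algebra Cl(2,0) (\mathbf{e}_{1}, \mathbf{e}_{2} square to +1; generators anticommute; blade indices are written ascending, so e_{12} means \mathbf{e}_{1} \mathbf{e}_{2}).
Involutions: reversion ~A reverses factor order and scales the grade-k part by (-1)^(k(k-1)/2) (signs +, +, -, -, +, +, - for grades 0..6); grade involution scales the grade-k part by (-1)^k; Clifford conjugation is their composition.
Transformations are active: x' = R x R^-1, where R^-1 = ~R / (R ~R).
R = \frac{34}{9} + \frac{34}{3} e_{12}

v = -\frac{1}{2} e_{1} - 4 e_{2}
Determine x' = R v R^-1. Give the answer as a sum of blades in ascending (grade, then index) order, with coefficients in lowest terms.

~R = \frac{34}{9} - \frac{34}{3} e_{12}, and R ~R = \frac{11560}{81}, so R^-1 = ~R / (\frac{11560}{81}).
R v = -\frac{425}{9} e_{1} - \frac{85}{9} e_{2}
Answer: -2 e_{1} + \frac{7}{2} e_{2}


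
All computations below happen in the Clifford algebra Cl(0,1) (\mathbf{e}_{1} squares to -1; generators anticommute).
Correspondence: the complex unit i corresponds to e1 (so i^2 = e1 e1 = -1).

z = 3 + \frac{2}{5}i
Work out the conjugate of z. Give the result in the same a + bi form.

In blades: z = 3 + \frac{2}{5} e_{1}.
Conjugation here is Clifford conjugation: the scalar is fixed and the grade-1 and grade-2 blades all flip sign, giving 3 - \frac{2}{5} e_{1}; translating back:
Answer: 3 - \frac{2}{5}i


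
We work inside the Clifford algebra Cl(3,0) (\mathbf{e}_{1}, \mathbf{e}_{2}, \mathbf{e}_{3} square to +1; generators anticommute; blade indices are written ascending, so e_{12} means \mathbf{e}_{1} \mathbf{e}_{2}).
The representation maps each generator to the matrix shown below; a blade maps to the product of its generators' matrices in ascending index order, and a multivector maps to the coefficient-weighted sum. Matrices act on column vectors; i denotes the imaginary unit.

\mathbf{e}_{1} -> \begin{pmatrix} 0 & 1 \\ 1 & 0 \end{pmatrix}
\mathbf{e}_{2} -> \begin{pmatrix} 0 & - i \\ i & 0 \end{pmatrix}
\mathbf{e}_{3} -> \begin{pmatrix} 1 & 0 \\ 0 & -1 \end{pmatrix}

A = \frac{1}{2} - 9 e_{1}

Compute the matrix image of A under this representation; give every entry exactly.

M = (\frac{1}{2})*1 + (-9)*rho(e_{1}), summed entrywise (1 is the identity matrix):
Answer: \begin{pmatrix} \frac{1}{2} & -9 \\ -9 & \frac{1}{2} \end{pmatrix}


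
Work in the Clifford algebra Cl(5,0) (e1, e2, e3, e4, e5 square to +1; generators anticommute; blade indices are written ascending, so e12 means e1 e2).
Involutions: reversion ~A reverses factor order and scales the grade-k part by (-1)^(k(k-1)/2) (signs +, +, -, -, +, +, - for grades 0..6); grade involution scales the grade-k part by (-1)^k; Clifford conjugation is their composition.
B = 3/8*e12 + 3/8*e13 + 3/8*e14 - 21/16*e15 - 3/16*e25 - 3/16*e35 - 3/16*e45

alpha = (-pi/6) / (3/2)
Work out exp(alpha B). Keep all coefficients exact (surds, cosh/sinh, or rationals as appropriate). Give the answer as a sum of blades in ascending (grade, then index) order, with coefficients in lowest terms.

B^2 term by term: the squares give (3/8)^2*(e12)^2 + (3/8)^2*(e13)^2 + (3/8)^2*(e14)^2 + (-21/16)^2*(e15)^2 + (-3/16)^2*(e25)^2 + (-3/16)^2*(e35)^2 + (-3/16)^2*(e45)^2 = 9/64*(-1) + 9/64*(-1) + 9/64*(-1) + 441/256*(-1) + 9/256*(-1) + 9/256*(-1) + 9/256*(-1) = -9/4 (each basis 2-blade squares to minus the product of its generators' squares); cross terms between blades sharing an index anticommute and cancel; the commuting (index-disjoint) pairs give grade-4 terms 2*c*c'*(blade product), which cancel blade by blade — e1235: -9/64 + 9/64 = 0; e1245: -9/64 + 9/64 = 0; e1345: -9/64 + 9/64 = 0 — confirming B is simple. So B^2 = -9/4.
B^2 = -9/4 — the series telescopes trigonometrically here: l = 3/2, alpha*l = -pi/6, so exp(alpha B) = cos(-pi/6) + (sin(-pi/6)/(3/2))*B = sqrt(3)/2 + (-1/3)*B.
Answer: sqrt(3)/2 - 1/8*e12 - 1/8*e13 - 1/8*e14 + 7/16*e15 + 1/16*e25 + 1/16*e35 + 1/16*e45


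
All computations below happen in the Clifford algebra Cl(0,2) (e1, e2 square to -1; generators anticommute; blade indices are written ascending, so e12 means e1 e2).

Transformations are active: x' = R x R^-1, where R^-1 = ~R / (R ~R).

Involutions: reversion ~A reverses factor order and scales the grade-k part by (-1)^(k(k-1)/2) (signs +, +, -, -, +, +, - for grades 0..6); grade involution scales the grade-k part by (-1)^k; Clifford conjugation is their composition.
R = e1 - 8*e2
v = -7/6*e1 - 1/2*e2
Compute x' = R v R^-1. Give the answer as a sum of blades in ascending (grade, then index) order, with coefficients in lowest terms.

~R = e1 - 8*e2, and R ~R = -65, so R^-1 = ~R / (-65).
R v = -17/6 - 59/6*e12
Answer: 163/130*e1 - 77/390*e2


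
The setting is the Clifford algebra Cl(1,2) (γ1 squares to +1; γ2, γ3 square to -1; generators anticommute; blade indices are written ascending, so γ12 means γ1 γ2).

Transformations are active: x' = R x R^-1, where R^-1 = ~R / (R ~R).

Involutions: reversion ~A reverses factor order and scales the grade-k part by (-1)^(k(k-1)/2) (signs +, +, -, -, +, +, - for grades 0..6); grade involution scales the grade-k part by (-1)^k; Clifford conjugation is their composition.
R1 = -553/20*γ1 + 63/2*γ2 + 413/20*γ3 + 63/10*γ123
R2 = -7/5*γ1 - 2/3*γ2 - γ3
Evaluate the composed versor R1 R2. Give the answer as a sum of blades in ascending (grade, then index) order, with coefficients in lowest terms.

Distribute over the terms of R2 (each basis-blade product reordered to ascending indices, repeated generators contracted through their squares):
R1 (-7/5*γ1) = 3871/100 + 441/10*γ12 + 2891/100*γ13 - 441/50*γ23
R1 (-2/3*γ2) = 21 + 553/30*γ12 - 21/5*γ13 + 413/30*γ23
R1 (-γ3) = 413/20 + 63/10*γ12 + 553/20*γ13 - 63/2*γ23
Summing the partial products and collecting blades:
Answer: 2009/25 + 413/6*γ12 + 1309/25*γ13 - 3983/150*γ23


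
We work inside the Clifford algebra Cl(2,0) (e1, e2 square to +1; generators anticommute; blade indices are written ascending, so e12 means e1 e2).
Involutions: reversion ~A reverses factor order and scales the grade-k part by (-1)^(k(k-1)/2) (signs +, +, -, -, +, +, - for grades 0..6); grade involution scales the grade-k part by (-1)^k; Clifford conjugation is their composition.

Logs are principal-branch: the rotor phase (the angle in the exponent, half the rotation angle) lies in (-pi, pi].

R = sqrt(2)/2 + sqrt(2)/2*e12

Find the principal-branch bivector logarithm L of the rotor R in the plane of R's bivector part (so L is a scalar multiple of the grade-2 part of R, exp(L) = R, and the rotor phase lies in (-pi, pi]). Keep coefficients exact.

The scalar part of R is sqrt(2)/2, which fixes the principal-branch rotor phase; the unit plane is then the bivector part divided by the sine of that phase, and L is that plane scaled by the phase.
Concretely: cos(phase) = sqrt(2)/2 gives phase = ±pi/4, and since phase/sin(phase) is even the sign is immaterial: L = (phase/sin(phase)) * <R>_2 = (sqrt(2)*pi/4) * <R>_2.
Answer: pi/4*e12


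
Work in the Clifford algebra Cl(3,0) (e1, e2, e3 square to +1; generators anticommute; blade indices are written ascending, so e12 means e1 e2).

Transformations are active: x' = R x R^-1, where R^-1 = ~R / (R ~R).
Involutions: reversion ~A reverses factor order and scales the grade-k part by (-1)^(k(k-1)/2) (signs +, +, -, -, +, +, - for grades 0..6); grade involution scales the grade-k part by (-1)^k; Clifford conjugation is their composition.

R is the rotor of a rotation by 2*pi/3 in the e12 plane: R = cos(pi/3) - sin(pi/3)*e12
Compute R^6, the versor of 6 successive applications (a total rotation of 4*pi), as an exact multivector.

Rotor phase runs at HALF the rotation angle; powers of one rotor simply add phase, so after 6 steps in e12 the phase is 6*pi/3 = 2*pi and R^6 = cos(2*pi) - sin(2*pi)*e12.
cos(2*pi) = 1 and sin(2*pi) = 0, so R^6 = 1. The total rotation 4*pi is 2 full turns, so every vector returns to itself, yet the rotor is +1, back on the identity sheet (an even number of 2*pi turns).
Answer: 1


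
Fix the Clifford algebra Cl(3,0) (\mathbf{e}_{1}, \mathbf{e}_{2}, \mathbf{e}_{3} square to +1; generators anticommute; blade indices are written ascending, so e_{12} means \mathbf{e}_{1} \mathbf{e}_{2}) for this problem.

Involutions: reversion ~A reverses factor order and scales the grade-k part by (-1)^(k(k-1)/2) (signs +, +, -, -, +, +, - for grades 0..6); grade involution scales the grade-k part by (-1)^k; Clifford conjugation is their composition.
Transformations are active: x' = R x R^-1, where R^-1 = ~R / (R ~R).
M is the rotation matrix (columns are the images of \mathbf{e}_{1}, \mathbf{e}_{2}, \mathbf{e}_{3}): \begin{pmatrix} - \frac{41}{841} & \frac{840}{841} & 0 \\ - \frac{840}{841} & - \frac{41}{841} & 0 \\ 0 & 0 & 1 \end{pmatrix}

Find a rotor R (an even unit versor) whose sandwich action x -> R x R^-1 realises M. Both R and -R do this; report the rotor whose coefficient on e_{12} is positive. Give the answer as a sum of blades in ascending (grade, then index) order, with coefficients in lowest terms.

Method: write R = a + b12*e_{12} + b13*e_{13} + b23*e_{23} with a^2 + b12^2 + b13^2 + b23^2 = 1 (so R^-1 = ~R). Expanding the columns R e_j ~R gives tr M = 4a^2 - 1 and, from the antisymmetric part, M21 - M12 = -4a*b12, M13 - M31 = 4a*b13, M32 - M23 = -4a*b23.
Here tr M = \frac{759}{841}, so a^2 = (1 + tr M)/4 = \frac{400}{841} and a = ±\frac{20}{29}. Taking a = \frac{20}{29}: M21 - M12 = -\frac{1680}{841}, M13 - M31 = 0, M32 - M23 = 0, giving b12 = \frac{21}{29}, b13 = 0, b23 = 0, i.e. R = \frac{20}{29} + \frac{21}{29} e_{12}.
Its e_{12} coefficient is already positive.
Answer: \frac{20}{29} + \frac{21}{29} e_{12}. Note: both R and -R realise this M (trace \frac{759}{841}); the covering map identifies them, and the e_{12}-coefficient sign is the tie-breaker.


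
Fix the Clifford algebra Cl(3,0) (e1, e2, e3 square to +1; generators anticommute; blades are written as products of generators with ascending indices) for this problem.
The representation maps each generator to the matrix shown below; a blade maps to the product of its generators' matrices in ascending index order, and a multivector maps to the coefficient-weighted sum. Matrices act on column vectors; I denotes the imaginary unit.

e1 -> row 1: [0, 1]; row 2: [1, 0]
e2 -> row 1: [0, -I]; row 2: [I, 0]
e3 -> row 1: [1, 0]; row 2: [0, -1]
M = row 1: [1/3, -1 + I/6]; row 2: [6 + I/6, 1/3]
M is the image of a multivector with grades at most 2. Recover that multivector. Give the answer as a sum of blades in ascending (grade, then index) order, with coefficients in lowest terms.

Method: 1, rho(e1), rho(e2), rho(e3) form a trace-orthogonal basis of the 2x2 complex matrices (tr(X Y) = 2 if X = Y, else 0), so M = m0*1 + m1*rho(e1) + m2*rho(e2) + m3*rho(e3) with m0 = tr(M)/2 = 1/3, m1 = tr(M rho(e1))/2 = 5/2 + I/6, m2 = tr(M rho(e2))/2 = -7*I/2, m3 = tr(M rho(e3))/2 = 0.
Multiplying table entries, the bivector images are rho(e1 e2) = I*rho(e3), rho(e1 e3) = -I*rho(e2), rho(e2 e3) = I*rho(e1); with real blade coefficients the real parts of m0..m3 are the coefficients of 1, e1, e2, e3 and the imaginary parts give the bivectors (e2 e3: Im m1, e1 e3: -Im m2, e1 e2: Im m3).
Answer: 1/3 + 5/2*e1 + 7/2*e1 e3 + 1/6*e2 e3


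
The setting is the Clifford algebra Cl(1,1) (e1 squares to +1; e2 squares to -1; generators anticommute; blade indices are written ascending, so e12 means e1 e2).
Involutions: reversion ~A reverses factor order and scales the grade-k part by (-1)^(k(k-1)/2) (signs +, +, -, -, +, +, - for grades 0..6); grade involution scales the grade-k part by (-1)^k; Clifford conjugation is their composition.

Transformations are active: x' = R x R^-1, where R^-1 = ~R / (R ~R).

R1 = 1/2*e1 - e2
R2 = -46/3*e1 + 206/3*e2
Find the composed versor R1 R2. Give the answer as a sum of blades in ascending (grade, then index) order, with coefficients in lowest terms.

Distribute over the terms of R1 (each basis-blade product reordered to ascending indices, repeated generators contracted through their squares):
(1/2*e1) R2 = -23/3 + 103/3*e12
(-e2) R2 = 206/3 - 46/3*e12
Summing the partial products and collecting blades:
Answer: 61 + 19*e12


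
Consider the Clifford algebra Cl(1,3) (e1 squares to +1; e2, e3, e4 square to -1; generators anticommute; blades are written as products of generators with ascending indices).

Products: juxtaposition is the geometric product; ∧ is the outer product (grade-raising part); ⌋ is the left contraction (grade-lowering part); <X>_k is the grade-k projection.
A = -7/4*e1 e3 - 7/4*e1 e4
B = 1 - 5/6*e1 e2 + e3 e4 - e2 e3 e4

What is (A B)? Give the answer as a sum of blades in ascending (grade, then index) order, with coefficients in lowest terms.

step 1: -7/2*e1 e3 + 35/24*e2 e3 + 35/24*e2 e4 - 7/4*e1 e2 e3 + 7/4*e1 e2 e4
Answer: -7/2*e1 e3 + 35/24*e2 e3 + 35/24*e2 e4 - 7/4*e1 e2 e3 + 7/4*e1 e2 e4


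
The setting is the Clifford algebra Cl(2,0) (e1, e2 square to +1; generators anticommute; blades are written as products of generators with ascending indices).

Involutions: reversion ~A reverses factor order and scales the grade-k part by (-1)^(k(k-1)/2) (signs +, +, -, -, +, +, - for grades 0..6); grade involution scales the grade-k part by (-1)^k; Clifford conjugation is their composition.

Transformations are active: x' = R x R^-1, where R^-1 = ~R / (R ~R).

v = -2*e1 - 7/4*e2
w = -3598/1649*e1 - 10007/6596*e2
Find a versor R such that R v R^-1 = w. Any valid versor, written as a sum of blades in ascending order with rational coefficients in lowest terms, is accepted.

R = v + w = -6896/1649*e1 - 10775/3298*e2 works: the equal norms (113/16) guarantee its sandwich swaps v into w.
Answer: -6896/1649*e1 - 10775/3298*e2


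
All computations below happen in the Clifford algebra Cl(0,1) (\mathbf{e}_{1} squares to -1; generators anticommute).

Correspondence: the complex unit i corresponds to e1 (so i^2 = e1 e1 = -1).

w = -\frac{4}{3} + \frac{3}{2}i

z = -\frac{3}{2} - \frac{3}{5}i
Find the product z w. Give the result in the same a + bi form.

In blades: z = -\frac{3}{2} - \frac{3}{5} e_{1}, w = -\frac{4}{3} + \frac{3}{2} e_{1}.
Distribute z over w term by term (generator squares from the signature, products reordered to ascending indices): (-\frac{3}{2})*w = 2 - \frac{9}{4} e_{1}; (-\frac{3}{5} e_{1})*w = \frac{9}{10} + \frac{4}{5} e_{1}.
Sum: \frac{29}{10} - \frac{29}{20} e_{1}; translating back through the correspondence:
Answer: \frac{29}{10} - \frac{29}{20}i


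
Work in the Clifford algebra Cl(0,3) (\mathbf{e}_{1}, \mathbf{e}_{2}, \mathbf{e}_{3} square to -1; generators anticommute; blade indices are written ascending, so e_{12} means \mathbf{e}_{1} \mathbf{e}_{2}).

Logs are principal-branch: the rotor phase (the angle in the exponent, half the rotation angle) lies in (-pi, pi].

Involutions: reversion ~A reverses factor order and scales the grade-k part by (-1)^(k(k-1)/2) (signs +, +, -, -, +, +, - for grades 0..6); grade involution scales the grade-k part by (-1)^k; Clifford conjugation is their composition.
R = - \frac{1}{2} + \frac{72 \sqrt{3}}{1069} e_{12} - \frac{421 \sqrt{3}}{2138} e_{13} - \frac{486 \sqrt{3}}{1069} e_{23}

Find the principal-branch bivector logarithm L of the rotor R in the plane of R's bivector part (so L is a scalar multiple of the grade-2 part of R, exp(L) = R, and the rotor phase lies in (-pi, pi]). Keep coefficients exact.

The scalar part of R is - \frac{1}{2}, so the principal-branch rotor phase is pinned; divide the bivector part by its sine to get the unit plane — L is the phase times that plane.
Concretely: cos(phase) = - \frac{1}{2} gives phase = ±\frac{2 \pi}{3}, and since phase/sin(phase) is even the sign is immaterial: L = (phase/sin(phase)) * <R>_2 = (\frac{4 \sqrt{3} \pi}{9}) * <R>_2.
Answer: \frac{96 \pi}{1069} e_{12} - \frac{842 \pi}{3207} e_{13} - \frac{648 \pi}{1069} e_{23}


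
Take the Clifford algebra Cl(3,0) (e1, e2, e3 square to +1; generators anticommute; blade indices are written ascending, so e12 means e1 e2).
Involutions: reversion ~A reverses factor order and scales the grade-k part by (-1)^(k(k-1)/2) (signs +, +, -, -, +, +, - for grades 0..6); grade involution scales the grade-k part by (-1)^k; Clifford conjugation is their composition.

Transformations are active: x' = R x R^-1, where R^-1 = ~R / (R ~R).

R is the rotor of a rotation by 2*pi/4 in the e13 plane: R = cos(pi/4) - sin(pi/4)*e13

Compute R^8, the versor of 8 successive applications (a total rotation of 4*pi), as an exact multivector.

The rotor phase is half the rotation angle and phases add under composition, so 8 steps in the e13 plane accumulate phase 8*(pi/4) = 2*pi: R^8 = cos(2*pi) - sin(2*pi)*e13.
cos(2*pi) = 1 and sin(2*pi) = 0, so R^8 = 1. The total rotation 4*pi is 2 full turns, so every vector returns to itself, yet the rotor is +1, back on the identity sheet (an even number of 2*pi turns).
Answer: 1


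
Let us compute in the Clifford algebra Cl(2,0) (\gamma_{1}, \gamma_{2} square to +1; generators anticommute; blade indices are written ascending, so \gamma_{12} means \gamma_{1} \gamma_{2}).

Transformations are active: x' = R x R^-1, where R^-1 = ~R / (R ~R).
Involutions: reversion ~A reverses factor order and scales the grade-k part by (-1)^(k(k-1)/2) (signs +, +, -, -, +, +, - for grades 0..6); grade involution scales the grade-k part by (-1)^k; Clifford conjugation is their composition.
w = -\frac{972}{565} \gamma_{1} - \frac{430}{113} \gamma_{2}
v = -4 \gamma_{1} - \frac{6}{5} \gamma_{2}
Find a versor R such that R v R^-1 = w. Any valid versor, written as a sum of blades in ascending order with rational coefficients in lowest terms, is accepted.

R = v + w = -\frac{3232}{565} \gamma_{1} - \frac{2828}{565} \gamma_{2} works: the equal norms (\frac{436}{25}) guarantee its sandwich swaps v into w.
Answer: -\frac{3232}{565} \gamma_{1} - \frac{2828}{565} \gamma_{2}


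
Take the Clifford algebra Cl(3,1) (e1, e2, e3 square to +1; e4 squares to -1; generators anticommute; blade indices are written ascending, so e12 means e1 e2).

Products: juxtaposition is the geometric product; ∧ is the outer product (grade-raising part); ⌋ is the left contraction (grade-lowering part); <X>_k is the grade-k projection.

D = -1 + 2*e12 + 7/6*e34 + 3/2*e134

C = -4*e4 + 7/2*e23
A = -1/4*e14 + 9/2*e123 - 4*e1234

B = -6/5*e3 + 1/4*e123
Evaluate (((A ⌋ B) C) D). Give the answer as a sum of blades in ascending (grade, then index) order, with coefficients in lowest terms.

step 1: -9/8
step 2: 9/2*e4 - 63/16*e23
step 3: 21/4*e3 - 9/2*e4 + 9/8*e13 + 63/16*e23 - 147/32*e24 + 99/32*e124
Answer: 21/4*e3 - 9/2*e4 + 9/8*e13 + 63/16*e23 - 147/32*e24 + 99/32*e124


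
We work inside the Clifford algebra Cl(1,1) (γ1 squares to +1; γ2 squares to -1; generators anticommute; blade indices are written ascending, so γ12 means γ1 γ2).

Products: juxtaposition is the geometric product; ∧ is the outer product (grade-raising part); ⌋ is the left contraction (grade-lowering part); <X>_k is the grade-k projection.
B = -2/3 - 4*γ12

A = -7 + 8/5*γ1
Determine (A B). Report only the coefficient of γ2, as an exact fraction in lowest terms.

step 1: 14/3 - 16/15*γ1 - 32/5*γ2 + 28*γ12
Answer: -32/5


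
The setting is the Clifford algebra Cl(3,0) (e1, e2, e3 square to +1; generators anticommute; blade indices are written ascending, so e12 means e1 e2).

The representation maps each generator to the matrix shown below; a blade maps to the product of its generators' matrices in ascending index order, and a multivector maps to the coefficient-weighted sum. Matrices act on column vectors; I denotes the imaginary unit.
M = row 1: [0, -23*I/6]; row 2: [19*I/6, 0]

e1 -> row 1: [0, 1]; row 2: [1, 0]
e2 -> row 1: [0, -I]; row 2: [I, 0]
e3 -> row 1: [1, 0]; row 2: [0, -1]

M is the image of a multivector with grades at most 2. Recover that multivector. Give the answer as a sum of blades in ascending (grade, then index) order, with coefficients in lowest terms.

Method: 1, rho(e1), rho(e2), rho(e3) form a trace-orthogonal basis of the 2x2 complex matrices (tr(X Y) = 2 if X = Y, else 0), so M = m0*1 + m1*rho(e1) + m2*rho(e2) + m3*rho(e3) with m0 = tr(M)/2 = 0, m1 = tr(M rho(e1))/2 = -I/3, m2 = tr(M rho(e2))/2 = 7/2, m3 = tr(M rho(e3))/2 = 0.
Multiplying table entries, the bivector images are rho(e12) = I*rho(e3), rho(e13) = -I*rho(e2), rho(e23) = I*rho(e1); with real blade coefficients the real parts of m0..m3 are the coefficients of 1, e1, e2, e3 and the imaginary parts give the bivectors (e23: Im m1, e13: -Im m2, e12: Im m3).
Answer: 7/2*e2 - 1/3*e23


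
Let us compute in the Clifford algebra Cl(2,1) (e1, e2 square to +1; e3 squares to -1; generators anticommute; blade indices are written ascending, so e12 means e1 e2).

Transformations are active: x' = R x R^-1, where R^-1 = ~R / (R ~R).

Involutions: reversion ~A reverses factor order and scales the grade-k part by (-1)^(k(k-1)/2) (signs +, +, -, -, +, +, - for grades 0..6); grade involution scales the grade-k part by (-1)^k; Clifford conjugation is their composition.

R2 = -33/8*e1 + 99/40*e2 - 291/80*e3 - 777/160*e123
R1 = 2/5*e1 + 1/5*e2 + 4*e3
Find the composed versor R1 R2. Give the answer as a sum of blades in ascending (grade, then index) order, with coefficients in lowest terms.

Distribute over the terms of R1 (each basis-blade product reordered to ascending indices, repeated generators contracted through their squares):
(2/5*e1) R2 = -33/20 + 99/100*e12 - 291/200*e13 - 777/400*e23
(1/5*e2) R2 = 99/200 + 33/40*e12 + 777/800*e13 - 291/400*e23
(4*e3) R2 = 291/20 + 777/40*e12 + 33/2*e13 - 99/10*e23
Summing the partial products and collecting blades:
Answer: 2679/200 + 531/25*e12 + 12813/800*e13 - 1257/100*e23


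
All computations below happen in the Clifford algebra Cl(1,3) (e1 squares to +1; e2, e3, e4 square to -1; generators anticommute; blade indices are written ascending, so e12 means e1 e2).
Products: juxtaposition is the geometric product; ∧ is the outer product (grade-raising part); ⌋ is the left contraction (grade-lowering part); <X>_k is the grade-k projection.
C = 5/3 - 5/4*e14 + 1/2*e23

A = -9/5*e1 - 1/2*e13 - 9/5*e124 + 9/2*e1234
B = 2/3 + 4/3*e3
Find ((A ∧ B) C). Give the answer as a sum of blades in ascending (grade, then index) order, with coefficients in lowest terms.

step 1: -6/5*e1 - 41/15*e13 - 6/5*e124 + 27/5*e1234
step 2: -2*e1 - 3/2*e2 + 3/2*e4 - 41/30*e12 - 41/9*e13 - 27/10*e14 - 27/4*e23 - 41/12*e34 - 3/5*e123 - 2*e124 + 3/5*e134 + 9*e1234
Answer: -2*e1 - 3/2*e2 + 3/2*e4 - 41/30*e12 - 41/9*e13 - 27/10*e14 - 27/4*e23 - 41/12*e34 - 3/5*e123 - 2*e124 + 3/5*e134 + 9*e1234


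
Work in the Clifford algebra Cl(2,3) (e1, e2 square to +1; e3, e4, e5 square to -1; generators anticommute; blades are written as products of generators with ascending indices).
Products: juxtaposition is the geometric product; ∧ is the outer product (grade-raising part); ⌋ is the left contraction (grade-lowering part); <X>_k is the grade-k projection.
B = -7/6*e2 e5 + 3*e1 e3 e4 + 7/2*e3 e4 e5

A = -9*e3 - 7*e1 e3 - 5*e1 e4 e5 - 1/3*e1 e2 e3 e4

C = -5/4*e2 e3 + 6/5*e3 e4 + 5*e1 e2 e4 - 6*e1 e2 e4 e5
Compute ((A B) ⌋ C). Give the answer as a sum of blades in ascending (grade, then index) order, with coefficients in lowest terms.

step 1: -e2 - 21*e4 + 35/2*e1 e3 - 27*e1 e4 - 15*e3 e5 + 63/2*e4 e5 - 35/6*e1 e2 e4 + 7/6*e1 e2 e5 + 49/2*e1 e4 e5 - 21/2*e2 e3 e5 - 49/6*e1 e2 e3 e5 + 7/18*e1 e3 e4 e5
step 2: -175/6 + 282*e2 - 479/20*e3 + 7*e4 + 35*e5 + 294*e1 e2 + 5*e1 e4 - 162*e2 e5 - 126*e1 e2 e5 - 6*e1 e4 e5
Answer: -175/6 + 282*e2 - 479/20*e3 + 7*e4 + 35*e5 + 294*e1 e2 + 5*e1 e4 - 162*e2 e5 - 126*e1 e2 e5 - 6*e1 e4 e5


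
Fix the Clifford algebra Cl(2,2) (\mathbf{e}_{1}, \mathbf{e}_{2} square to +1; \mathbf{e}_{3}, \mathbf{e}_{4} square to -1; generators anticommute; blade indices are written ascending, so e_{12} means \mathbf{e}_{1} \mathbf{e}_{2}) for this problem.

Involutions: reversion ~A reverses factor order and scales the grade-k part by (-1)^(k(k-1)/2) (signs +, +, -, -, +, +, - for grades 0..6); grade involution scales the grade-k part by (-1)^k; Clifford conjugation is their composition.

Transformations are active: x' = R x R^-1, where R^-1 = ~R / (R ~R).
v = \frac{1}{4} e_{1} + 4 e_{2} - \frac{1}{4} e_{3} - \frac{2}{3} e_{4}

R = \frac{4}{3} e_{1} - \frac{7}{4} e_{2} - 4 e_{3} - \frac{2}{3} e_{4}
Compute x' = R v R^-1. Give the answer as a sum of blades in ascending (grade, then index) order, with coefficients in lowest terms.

~R = \frac{4}{3} e_{1} - \frac{7}{4} e_{2} - 4 e_{3} - \frac{2}{3} e_{4}, and R ~R = -\frac{557}{48}, so R^-1 = ~R / (-\frac{557}{48}).
R v = -\frac{73}{9} + \frac{277}{48} e_{12} + \frac{2}{3} e_{13} - \frac{13}{18} e_{14} + \frac{263}{16} e_{23} + \frac{23}{6} e_{24} + \frac{5}{2} e_{34}
Answer: \frac{32363}{20052} e_{1} - \frac{10772}{1671} e_{2} - \frac{35705}{6684} e_{3} - \frac{1330}{5013} e_{4}


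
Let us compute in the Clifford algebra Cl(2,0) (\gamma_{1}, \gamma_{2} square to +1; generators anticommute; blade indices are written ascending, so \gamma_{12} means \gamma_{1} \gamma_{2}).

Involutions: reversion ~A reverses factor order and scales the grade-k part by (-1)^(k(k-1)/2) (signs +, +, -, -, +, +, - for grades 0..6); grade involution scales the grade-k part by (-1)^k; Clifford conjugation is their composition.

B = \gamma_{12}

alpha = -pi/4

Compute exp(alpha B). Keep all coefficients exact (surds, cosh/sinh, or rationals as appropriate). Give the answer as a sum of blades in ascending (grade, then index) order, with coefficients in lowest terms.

B^2 = (1)^2*(\gamma_{12})^2 = 1*(-1) = -1 (a basis 2-blade squares to minus the product of its generators' squares).
B^2 = -1 — the series telescopes trigonometrically here: l = 1, alpha*l = - \frac{\pi}{4}, so exp(alpha B) = cos(- \frac{\pi}{4}) + (sin(- \frac{\pi}{4})/1)*B = \frac{\sqrt{2}}{2} + (- \frac{\sqrt{2}}{2})*B.
Answer: \frac{\sqrt{2}}{2} - \frac{\sqrt{2}}{2} \gamma_{12}


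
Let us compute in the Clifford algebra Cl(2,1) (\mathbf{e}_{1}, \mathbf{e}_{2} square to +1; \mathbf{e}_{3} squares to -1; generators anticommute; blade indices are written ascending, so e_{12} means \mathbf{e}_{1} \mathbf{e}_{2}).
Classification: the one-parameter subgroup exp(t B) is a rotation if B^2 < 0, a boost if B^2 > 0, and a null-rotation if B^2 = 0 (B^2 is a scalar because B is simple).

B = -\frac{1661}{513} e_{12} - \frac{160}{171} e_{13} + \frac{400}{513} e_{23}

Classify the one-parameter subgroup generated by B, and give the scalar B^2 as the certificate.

B^2 term by term: the squares give (-\frac{1661}{513})^2*(e_{12})^2 + (-\frac{160}{171})^2*(e_{13})^2 + (\frac{400}{513})^2*(e_{23})^2 = \frac{2758921}{263169}*(-1) + \frac{25600}{29241}*(+1) + \frac{160000}{263169}*(+1) = -9 (each basis 2-blade squares to minus the product of its generators' squares); cross terms between blades sharing an index anticommute and cancel. So B^2 = -9.
Answer: rotation, certificate B^2 = -9. The scalar -9 is the complete invariant here: its sign names the subgroup type.


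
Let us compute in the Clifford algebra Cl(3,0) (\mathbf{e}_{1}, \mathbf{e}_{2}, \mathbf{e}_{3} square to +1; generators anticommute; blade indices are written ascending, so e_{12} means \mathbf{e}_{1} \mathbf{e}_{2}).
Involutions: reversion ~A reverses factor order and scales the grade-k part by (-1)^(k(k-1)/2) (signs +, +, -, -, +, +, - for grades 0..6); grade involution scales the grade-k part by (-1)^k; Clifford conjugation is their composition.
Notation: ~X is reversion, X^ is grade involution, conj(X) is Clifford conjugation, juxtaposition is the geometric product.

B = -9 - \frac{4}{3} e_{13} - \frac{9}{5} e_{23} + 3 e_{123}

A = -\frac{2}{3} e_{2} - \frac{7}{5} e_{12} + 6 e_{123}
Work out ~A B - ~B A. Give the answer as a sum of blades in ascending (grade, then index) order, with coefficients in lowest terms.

first term: 18 - \frac{54}{5} e_{1} + 14 e_{2} - 3 e_{3} - \frac{63}{5} e_{12} - \frac{13}{25} e_{13} + \frac{28}{15} e_{23} + \frac{478}{9} e_{123}
second term: 18 - \frac{54}{5} e_{1} + 14 e_{2} - 3 e_{3} + \frac{63}{5} e_{12} + \frac{13}{25} e_{13} - \frac{28}{15} e_{23} - \frac{478}{9} e_{123}
Answer: -\frac{126}{5} e_{12} - \frac{26}{25} e_{13} + \frac{56}{15} e_{23} + \frac{956}{9} e_{123}


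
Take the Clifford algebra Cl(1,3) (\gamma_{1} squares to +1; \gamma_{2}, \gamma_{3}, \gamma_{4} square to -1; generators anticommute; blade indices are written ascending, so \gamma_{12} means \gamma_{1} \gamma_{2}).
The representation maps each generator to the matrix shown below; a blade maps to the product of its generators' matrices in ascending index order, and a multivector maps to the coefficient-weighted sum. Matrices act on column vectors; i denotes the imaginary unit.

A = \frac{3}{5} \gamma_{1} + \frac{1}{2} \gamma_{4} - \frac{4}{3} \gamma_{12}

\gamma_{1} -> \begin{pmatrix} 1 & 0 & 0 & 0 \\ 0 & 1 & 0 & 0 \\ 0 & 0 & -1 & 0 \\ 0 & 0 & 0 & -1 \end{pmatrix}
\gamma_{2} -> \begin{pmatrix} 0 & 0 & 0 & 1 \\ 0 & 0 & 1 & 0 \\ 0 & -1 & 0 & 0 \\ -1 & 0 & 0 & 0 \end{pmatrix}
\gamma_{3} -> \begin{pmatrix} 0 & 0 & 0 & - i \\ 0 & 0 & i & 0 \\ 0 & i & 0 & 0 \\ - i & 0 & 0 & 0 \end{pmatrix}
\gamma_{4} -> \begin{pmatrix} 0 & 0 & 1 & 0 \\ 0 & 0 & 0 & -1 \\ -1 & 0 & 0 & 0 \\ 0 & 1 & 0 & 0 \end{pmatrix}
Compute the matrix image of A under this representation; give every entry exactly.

Bivector images (products of the table entries): rho(\gamma_{12}) = rho(\gamma_{1})rho(\gamma_{2}) = \begin{pmatrix} 0 & 0 & 0 & 1 \\ 0 & 0 & 1 & 0 \\ 0 & 1 & 0 & 0 \\ 1 & 0 & 0 & 0 \end{pmatrix}.
M = (\frac{3}{5})*rho(\gamma_{1}) + (\frac{1}{2})*rho(\gamma_{4}) + (-\frac{4}{3})*rho(\gamma_{12}), summed entrywise:
Answer: \begin{pmatrix} \frac{3}{5} & 0 & \frac{1}{2} & - \frac{4}{3} \\ 0 & \frac{3}{5} & - \frac{4}{3} & - \frac{1}{2} \\ - \frac{1}{2} & - \frac{4}{3} & - \frac{3}{5} & 0 \\ - \frac{4}{3} & \frac{1}{2} & 0 & - \frac{3}{5} \end{pmatrix}


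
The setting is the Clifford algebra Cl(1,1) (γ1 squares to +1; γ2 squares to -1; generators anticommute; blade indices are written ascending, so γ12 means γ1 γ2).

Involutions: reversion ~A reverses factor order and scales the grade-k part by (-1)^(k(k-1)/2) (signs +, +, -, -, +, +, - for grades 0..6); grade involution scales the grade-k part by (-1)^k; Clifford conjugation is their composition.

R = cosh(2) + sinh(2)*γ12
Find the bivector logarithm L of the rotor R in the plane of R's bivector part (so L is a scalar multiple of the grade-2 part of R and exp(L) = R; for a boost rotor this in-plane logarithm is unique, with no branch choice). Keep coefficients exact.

The scalar part of R is cosh(2), so cosh pins the rapidity up to sign — the sign comes from the bivector part; dividing that part by sinh of the rapidity yields the plane, and the in-plane L = rapidity * plane is unique because the two sign choices cancel.
Concretely: cosh(rapidity) = cosh(2) gives rapidity = ±2, and since rapidity/sinh(rapidity) is even the sign is immaterial: L = (rapidity/sinh(rapidity)) * <R>_2 = (2/sinh(2)) * <R>_2.
Answer: 2*γ12


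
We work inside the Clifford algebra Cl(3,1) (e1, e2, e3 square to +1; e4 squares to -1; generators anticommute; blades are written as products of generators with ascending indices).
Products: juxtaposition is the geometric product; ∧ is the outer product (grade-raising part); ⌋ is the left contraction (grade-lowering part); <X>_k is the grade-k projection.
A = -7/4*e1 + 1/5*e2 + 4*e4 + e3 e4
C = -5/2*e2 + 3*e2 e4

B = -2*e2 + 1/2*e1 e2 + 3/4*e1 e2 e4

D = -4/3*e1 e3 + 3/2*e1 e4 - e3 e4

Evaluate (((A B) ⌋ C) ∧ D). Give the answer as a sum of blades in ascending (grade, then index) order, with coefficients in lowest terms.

step 1: -2/5 - 1/10*e1 - 7/8*e2 + 1/2*e1 e2 - 3/20*e1 e4 + 107/16*e2 e4 - 3/4*e1 e2 e3 + 2*e1 e2 e4 - 2*e2 e3 e4 + 1/2*e1 e2 e3 e4
step 2: 89/4 + e2 - 21/8*e4 - 6/5*e2 e4
step 3: -89/3*e1 e3 + 267/8*e1 e4 - 89/4*e3 e4 + 4/3*e1 e2 e3 - 3/2*e1 e2 e4 + 7/2*e1 e3 e4 - e2 e3 e4 - 8/5*e1 e2 e3 e4
Answer: -89/3*e1 e3 + 267/8*e1 e4 - 89/4*e3 e4 + 4/3*e1 e2 e3 - 3/2*e1 e2 e4 + 7/2*e1 e3 e4 - e2 e3 e4 - 8/5*e1 e2 e3 e4


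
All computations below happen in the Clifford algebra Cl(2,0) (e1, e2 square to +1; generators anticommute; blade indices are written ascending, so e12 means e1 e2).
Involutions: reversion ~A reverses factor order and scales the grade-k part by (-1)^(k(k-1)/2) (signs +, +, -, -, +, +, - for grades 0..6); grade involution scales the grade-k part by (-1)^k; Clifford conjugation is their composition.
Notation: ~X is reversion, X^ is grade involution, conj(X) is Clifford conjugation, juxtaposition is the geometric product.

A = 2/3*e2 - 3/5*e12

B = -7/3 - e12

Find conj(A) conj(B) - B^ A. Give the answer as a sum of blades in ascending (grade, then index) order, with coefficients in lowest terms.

first term: -3/5 + 2/3*e1 + 14/9*e2 - 7/5*e12
second term: -3/5 - 2/3*e1 - 14/9*e2 + 7/5*e12
Answer: 4/3*e1 + 28/9*e2 - 14/5*e12


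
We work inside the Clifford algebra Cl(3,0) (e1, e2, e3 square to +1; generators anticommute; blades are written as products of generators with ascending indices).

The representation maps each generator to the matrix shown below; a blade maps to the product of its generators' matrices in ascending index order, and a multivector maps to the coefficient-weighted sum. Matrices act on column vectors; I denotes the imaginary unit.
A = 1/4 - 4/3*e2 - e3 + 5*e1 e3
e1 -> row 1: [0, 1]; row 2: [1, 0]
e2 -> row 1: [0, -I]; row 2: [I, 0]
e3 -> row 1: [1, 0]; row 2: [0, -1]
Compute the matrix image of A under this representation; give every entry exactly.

Bivector images (products of the table entries): rho(e1 e3) = rho(e1)rho(e3) = row 1: [0, -1]; row 2: [1, 0].
M = (1/4)*1 + (-4/3)*rho(e2) + (-1)*rho(e3) + (5)*rho(e1 e3), summed entrywise (1 is the identity matrix):
Answer: row 1: [-3/4, -5 + 4*I/3]; row 2: [5 - 4*I/3, 5/4]


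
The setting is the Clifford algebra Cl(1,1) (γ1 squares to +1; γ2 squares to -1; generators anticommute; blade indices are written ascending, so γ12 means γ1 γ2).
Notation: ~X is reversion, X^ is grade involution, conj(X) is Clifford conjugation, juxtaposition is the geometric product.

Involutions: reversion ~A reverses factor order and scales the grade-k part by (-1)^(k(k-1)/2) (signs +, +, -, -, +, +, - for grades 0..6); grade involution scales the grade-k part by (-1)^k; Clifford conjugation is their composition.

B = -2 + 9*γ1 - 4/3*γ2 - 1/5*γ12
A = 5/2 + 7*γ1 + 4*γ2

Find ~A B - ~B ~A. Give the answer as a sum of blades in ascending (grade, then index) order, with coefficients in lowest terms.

first term: 190/3 + 77/10*γ1 - 191/15*γ2 - 275/6*γ12
second term: 190/3 + 77/10*γ1 - 191/15*γ2 + 275/6*γ12
Answer: -275/3*γ12


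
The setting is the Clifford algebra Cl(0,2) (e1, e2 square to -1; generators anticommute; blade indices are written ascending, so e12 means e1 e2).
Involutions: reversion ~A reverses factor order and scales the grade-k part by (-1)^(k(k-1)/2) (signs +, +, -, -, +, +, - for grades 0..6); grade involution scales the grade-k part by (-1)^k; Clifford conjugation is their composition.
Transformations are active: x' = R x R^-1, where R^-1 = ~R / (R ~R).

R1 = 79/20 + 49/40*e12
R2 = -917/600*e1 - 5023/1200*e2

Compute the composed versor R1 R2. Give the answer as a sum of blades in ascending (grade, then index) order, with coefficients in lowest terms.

Distribute over the terms of R1 (each basis-blade product reordered to ascending indices, repeated generators contracted through their squares):
(79/20) R2 = -72443/12000*e1 - 396817/24000*e2
(49/40*e12) R2 = 246127/48000*e1 - 44933/24000*e2
Summing the partial products and collecting blades:
Answer: -8729/9600*e1 - 589/32*e2


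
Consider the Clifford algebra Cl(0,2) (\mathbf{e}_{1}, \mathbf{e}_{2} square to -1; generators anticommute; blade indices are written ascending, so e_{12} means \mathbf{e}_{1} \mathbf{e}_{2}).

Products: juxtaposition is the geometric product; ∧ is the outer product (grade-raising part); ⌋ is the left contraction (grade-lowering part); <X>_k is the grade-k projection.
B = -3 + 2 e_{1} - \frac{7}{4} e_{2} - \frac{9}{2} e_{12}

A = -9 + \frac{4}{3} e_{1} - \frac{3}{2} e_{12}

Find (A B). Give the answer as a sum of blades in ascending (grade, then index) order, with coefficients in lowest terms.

step 1: \frac{211}{12} - \frac{197}{8} e_{1} + \frac{75}{4} e_{2} + \frac{128}{3} e_{12}
Answer: \frac{211}{12} - \frac{197}{8} e_{1} + \frac{75}{4} e_{2} + \frac{128}{3} e_{12}


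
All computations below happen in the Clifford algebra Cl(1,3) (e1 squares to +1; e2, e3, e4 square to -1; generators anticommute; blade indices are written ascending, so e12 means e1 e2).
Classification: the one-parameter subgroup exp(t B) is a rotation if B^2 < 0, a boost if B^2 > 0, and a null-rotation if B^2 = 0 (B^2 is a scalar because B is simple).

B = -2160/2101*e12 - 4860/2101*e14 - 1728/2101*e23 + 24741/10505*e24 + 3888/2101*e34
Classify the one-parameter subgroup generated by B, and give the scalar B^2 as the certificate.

B^2 term by term: the squares give (-2160/2101)^2*(e12)^2 + (-4860/2101)^2*(e14)^2 + (-1728/2101)^2*(e23)^2 + (24741/10505)^2*(e24)^2 + (3888/2101)^2*(e34)^2 = 4665600/4414201*(+1) + 23619600/4414201*(+1) + 2985984/4414201*(-1) + 612117081/110355025*(-1) + 15116544/4414201*(-1) = -81/25 (each basis 2-blade squares to minus the product of its generators' squares); cross terms between blades sharing an index anticommute and cancel; the commuting (index-disjoint) pairs give grade-4 terms 2*c*c'*(blade product), which cancel blade by blade — e1234: -16796160/4414201 + 16796160/4414201 = 0 — confirming B is simple. So B^2 = -81/25.
Answer: rotation, certificate B^2 = -81/25. The invariant at work: B^2 = -81/25 is unchanged by conjugation, hence its sign classifies the subgroup whatever basis B is written in.
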